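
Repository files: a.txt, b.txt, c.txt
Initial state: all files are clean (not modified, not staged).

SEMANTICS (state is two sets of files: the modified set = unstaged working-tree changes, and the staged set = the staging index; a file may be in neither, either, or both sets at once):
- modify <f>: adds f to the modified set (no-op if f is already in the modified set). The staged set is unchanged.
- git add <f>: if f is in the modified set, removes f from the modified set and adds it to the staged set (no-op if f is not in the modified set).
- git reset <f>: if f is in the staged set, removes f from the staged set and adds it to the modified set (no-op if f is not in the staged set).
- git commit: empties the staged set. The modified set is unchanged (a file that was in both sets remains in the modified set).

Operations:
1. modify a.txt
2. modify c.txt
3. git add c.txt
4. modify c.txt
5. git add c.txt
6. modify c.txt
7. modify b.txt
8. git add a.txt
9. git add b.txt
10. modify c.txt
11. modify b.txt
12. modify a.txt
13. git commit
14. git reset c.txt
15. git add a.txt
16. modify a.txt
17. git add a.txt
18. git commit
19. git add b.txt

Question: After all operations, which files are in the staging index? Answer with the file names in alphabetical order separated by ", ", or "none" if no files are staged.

Answer: b.txt

Derivation:
After op 1 (modify a.txt): modified={a.txt} staged={none}
After op 2 (modify c.txt): modified={a.txt, c.txt} staged={none}
After op 3 (git add c.txt): modified={a.txt} staged={c.txt}
After op 4 (modify c.txt): modified={a.txt, c.txt} staged={c.txt}
After op 5 (git add c.txt): modified={a.txt} staged={c.txt}
After op 6 (modify c.txt): modified={a.txt, c.txt} staged={c.txt}
After op 7 (modify b.txt): modified={a.txt, b.txt, c.txt} staged={c.txt}
After op 8 (git add a.txt): modified={b.txt, c.txt} staged={a.txt, c.txt}
After op 9 (git add b.txt): modified={c.txt} staged={a.txt, b.txt, c.txt}
After op 10 (modify c.txt): modified={c.txt} staged={a.txt, b.txt, c.txt}
After op 11 (modify b.txt): modified={b.txt, c.txt} staged={a.txt, b.txt, c.txt}
After op 12 (modify a.txt): modified={a.txt, b.txt, c.txt} staged={a.txt, b.txt, c.txt}
After op 13 (git commit): modified={a.txt, b.txt, c.txt} staged={none}
After op 14 (git reset c.txt): modified={a.txt, b.txt, c.txt} staged={none}
After op 15 (git add a.txt): modified={b.txt, c.txt} staged={a.txt}
After op 16 (modify a.txt): modified={a.txt, b.txt, c.txt} staged={a.txt}
After op 17 (git add a.txt): modified={b.txt, c.txt} staged={a.txt}
After op 18 (git commit): modified={b.txt, c.txt} staged={none}
After op 19 (git add b.txt): modified={c.txt} staged={b.txt}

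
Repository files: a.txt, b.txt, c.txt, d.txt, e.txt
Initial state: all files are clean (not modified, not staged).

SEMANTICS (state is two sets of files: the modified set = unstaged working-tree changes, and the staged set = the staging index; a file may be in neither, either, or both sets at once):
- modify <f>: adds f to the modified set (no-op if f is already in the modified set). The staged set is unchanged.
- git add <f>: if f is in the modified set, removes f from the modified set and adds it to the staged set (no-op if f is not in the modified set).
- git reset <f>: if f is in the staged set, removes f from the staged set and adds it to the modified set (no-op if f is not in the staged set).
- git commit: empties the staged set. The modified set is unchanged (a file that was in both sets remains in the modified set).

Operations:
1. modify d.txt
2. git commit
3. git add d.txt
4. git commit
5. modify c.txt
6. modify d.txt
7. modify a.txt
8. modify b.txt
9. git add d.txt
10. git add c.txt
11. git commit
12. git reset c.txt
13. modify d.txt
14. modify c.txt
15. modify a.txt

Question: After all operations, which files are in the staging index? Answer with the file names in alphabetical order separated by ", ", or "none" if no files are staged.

Answer: none

Derivation:
After op 1 (modify d.txt): modified={d.txt} staged={none}
After op 2 (git commit): modified={d.txt} staged={none}
After op 3 (git add d.txt): modified={none} staged={d.txt}
After op 4 (git commit): modified={none} staged={none}
After op 5 (modify c.txt): modified={c.txt} staged={none}
After op 6 (modify d.txt): modified={c.txt, d.txt} staged={none}
After op 7 (modify a.txt): modified={a.txt, c.txt, d.txt} staged={none}
After op 8 (modify b.txt): modified={a.txt, b.txt, c.txt, d.txt} staged={none}
After op 9 (git add d.txt): modified={a.txt, b.txt, c.txt} staged={d.txt}
After op 10 (git add c.txt): modified={a.txt, b.txt} staged={c.txt, d.txt}
After op 11 (git commit): modified={a.txt, b.txt} staged={none}
After op 12 (git reset c.txt): modified={a.txt, b.txt} staged={none}
After op 13 (modify d.txt): modified={a.txt, b.txt, d.txt} staged={none}
After op 14 (modify c.txt): modified={a.txt, b.txt, c.txt, d.txt} staged={none}
After op 15 (modify a.txt): modified={a.txt, b.txt, c.txt, d.txt} staged={none}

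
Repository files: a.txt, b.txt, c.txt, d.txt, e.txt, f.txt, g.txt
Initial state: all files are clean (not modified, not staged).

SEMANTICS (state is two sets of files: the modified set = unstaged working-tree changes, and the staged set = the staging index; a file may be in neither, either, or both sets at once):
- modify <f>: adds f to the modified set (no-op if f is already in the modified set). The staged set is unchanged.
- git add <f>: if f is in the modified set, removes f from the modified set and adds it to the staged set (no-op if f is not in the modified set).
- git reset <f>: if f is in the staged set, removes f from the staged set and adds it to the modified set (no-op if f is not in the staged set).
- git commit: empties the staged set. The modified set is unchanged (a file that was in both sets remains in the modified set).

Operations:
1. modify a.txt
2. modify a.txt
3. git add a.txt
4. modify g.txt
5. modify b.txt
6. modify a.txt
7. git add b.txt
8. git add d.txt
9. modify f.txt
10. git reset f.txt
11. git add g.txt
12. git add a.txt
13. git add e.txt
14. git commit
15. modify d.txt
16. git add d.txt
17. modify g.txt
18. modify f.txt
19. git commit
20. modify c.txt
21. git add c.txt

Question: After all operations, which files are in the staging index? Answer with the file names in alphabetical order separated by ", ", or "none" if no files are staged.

Answer: c.txt

Derivation:
After op 1 (modify a.txt): modified={a.txt} staged={none}
After op 2 (modify a.txt): modified={a.txt} staged={none}
After op 3 (git add a.txt): modified={none} staged={a.txt}
After op 4 (modify g.txt): modified={g.txt} staged={a.txt}
After op 5 (modify b.txt): modified={b.txt, g.txt} staged={a.txt}
After op 6 (modify a.txt): modified={a.txt, b.txt, g.txt} staged={a.txt}
After op 7 (git add b.txt): modified={a.txt, g.txt} staged={a.txt, b.txt}
After op 8 (git add d.txt): modified={a.txt, g.txt} staged={a.txt, b.txt}
After op 9 (modify f.txt): modified={a.txt, f.txt, g.txt} staged={a.txt, b.txt}
After op 10 (git reset f.txt): modified={a.txt, f.txt, g.txt} staged={a.txt, b.txt}
After op 11 (git add g.txt): modified={a.txt, f.txt} staged={a.txt, b.txt, g.txt}
After op 12 (git add a.txt): modified={f.txt} staged={a.txt, b.txt, g.txt}
After op 13 (git add e.txt): modified={f.txt} staged={a.txt, b.txt, g.txt}
After op 14 (git commit): modified={f.txt} staged={none}
After op 15 (modify d.txt): modified={d.txt, f.txt} staged={none}
After op 16 (git add d.txt): modified={f.txt} staged={d.txt}
After op 17 (modify g.txt): modified={f.txt, g.txt} staged={d.txt}
After op 18 (modify f.txt): modified={f.txt, g.txt} staged={d.txt}
After op 19 (git commit): modified={f.txt, g.txt} staged={none}
After op 20 (modify c.txt): modified={c.txt, f.txt, g.txt} staged={none}
After op 21 (git add c.txt): modified={f.txt, g.txt} staged={c.txt}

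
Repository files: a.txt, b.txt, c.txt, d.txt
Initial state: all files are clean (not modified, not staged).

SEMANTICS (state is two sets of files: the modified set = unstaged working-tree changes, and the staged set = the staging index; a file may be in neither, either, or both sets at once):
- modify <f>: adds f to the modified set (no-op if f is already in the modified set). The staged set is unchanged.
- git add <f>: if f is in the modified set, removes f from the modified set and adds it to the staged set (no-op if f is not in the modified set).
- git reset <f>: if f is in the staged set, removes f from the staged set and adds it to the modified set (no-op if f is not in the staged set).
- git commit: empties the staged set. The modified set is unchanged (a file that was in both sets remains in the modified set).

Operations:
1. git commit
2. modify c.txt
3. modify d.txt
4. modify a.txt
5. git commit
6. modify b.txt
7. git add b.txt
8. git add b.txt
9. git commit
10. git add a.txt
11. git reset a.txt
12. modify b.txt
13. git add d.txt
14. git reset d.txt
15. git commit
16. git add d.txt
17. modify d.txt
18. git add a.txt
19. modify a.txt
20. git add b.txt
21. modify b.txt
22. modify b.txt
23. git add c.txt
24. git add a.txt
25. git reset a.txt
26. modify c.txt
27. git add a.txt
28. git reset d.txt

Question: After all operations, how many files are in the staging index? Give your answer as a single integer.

After op 1 (git commit): modified={none} staged={none}
After op 2 (modify c.txt): modified={c.txt} staged={none}
After op 3 (modify d.txt): modified={c.txt, d.txt} staged={none}
After op 4 (modify a.txt): modified={a.txt, c.txt, d.txt} staged={none}
After op 5 (git commit): modified={a.txt, c.txt, d.txt} staged={none}
After op 6 (modify b.txt): modified={a.txt, b.txt, c.txt, d.txt} staged={none}
After op 7 (git add b.txt): modified={a.txt, c.txt, d.txt} staged={b.txt}
After op 8 (git add b.txt): modified={a.txt, c.txt, d.txt} staged={b.txt}
After op 9 (git commit): modified={a.txt, c.txt, d.txt} staged={none}
After op 10 (git add a.txt): modified={c.txt, d.txt} staged={a.txt}
After op 11 (git reset a.txt): modified={a.txt, c.txt, d.txt} staged={none}
After op 12 (modify b.txt): modified={a.txt, b.txt, c.txt, d.txt} staged={none}
After op 13 (git add d.txt): modified={a.txt, b.txt, c.txt} staged={d.txt}
After op 14 (git reset d.txt): modified={a.txt, b.txt, c.txt, d.txt} staged={none}
After op 15 (git commit): modified={a.txt, b.txt, c.txt, d.txt} staged={none}
After op 16 (git add d.txt): modified={a.txt, b.txt, c.txt} staged={d.txt}
After op 17 (modify d.txt): modified={a.txt, b.txt, c.txt, d.txt} staged={d.txt}
After op 18 (git add a.txt): modified={b.txt, c.txt, d.txt} staged={a.txt, d.txt}
After op 19 (modify a.txt): modified={a.txt, b.txt, c.txt, d.txt} staged={a.txt, d.txt}
After op 20 (git add b.txt): modified={a.txt, c.txt, d.txt} staged={a.txt, b.txt, d.txt}
After op 21 (modify b.txt): modified={a.txt, b.txt, c.txt, d.txt} staged={a.txt, b.txt, d.txt}
After op 22 (modify b.txt): modified={a.txt, b.txt, c.txt, d.txt} staged={a.txt, b.txt, d.txt}
After op 23 (git add c.txt): modified={a.txt, b.txt, d.txt} staged={a.txt, b.txt, c.txt, d.txt}
After op 24 (git add a.txt): modified={b.txt, d.txt} staged={a.txt, b.txt, c.txt, d.txt}
After op 25 (git reset a.txt): modified={a.txt, b.txt, d.txt} staged={b.txt, c.txt, d.txt}
After op 26 (modify c.txt): modified={a.txt, b.txt, c.txt, d.txt} staged={b.txt, c.txt, d.txt}
After op 27 (git add a.txt): modified={b.txt, c.txt, d.txt} staged={a.txt, b.txt, c.txt, d.txt}
After op 28 (git reset d.txt): modified={b.txt, c.txt, d.txt} staged={a.txt, b.txt, c.txt}
Final staged set: {a.txt, b.txt, c.txt} -> count=3

Answer: 3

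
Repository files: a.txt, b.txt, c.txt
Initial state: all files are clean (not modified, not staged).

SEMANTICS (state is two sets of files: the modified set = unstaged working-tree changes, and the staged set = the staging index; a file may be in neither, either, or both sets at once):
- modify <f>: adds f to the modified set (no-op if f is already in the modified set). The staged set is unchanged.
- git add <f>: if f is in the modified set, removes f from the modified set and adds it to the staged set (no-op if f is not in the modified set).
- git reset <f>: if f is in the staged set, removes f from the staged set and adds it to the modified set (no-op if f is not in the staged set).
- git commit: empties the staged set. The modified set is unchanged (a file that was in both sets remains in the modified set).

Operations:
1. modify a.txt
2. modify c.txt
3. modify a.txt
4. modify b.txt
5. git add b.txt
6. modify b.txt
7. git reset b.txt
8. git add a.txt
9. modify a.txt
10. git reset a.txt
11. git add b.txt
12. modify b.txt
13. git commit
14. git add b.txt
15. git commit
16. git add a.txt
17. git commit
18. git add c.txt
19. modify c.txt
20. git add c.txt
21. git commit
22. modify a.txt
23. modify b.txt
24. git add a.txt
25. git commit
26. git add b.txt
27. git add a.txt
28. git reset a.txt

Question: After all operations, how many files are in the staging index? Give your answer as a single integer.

Answer: 1

Derivation:
After op 1 (modify a.txt): modified={a.txt} staged={none}
After op 2 (modify c.txt): modified={a.txt, c.txt} staged={none}
After op 3 (modify a.txt): modified={a.txt, c.txt} staged={none}
After op 4 (modify b.txt): modified={a.txt, b.txt, c.txt} staged={none}
After op 5 (git add b.txt): modified={a.txt, c.txt} staged={b.txt}
After op 6 (modify b.txt): modified={a.txt, b.txt, c.txt} staged={b.txt}
After op 7 (git reset b.txt): modified={a.txt, b.txt, c.txt} staged={none}
After op 8 (git add a.txt): modified={b.txt, c.txt} staged={a.txt}
After op 9 (modify a.txt): modified={a.txt, b.txt, c.txt} staged={a.txt}
After op 10 (git reset a.txt): modified={a.txt, b.txt, c.txt} staged={none}
After op 11 (git add b.txt): modified={a.txt, c.txt} staged={b.txt}
After op 12 (modify b.txt): modified={a.txt, b.txt, c.txt} staged={b.txt}
After op 13 (git commit): modified={a.txt, b.txt, c.txt} staged={none}
After op 14 (git add b.txt): modified={a.txt, c.txt} staged={b.txt}
After op 15 (git commit): modified={a.txt, c.txt} staged={none}
After op 16 (git add a.txt): modified={c.txt} staged={a.txt}
After op 17 (git commit): modified={c.txt} staged={none}
After op 18 (git add c.txt): modified={none} staged={c.txt}
After op 19 (modify c.txt): modified={c.txt} staged={c.txt}
After op 20 (git add c.txt): modified={none} staged={c.txt}
After op 21 (git commit): modified={none} staged={none}
After op 22 (modify a.txt): modified={a.txt} staged={none}
After op 23 (modify b.txt): modified={a.txt, b.txt} staged={none}
After op 24 (git add a.txt): modified={b.txt} staged={a.txt}
After op 25 (git commit): modified={b.txt} staged={none}
After op 26 (git add b.txt): modified={none} staged={b.txt}
After op 27 (git add a.txt): modified={none} staged={b.txt}
After op 28 (git reset a.txt): modified={none} staged={b.txt}
Final staged set: {b.txt} -> count=1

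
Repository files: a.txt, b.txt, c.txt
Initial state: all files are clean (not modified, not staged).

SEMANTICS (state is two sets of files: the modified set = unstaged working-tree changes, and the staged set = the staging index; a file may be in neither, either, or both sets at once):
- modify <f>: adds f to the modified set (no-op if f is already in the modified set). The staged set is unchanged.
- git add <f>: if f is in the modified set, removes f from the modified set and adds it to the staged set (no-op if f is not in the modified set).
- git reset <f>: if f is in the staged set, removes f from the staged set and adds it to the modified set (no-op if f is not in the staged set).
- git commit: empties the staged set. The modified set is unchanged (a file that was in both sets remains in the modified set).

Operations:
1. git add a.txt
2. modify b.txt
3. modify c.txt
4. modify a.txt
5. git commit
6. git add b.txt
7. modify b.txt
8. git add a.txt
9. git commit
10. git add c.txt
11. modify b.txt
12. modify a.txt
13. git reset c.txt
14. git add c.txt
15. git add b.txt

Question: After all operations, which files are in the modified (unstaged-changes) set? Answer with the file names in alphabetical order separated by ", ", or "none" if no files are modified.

After op 1 (git add a.txt): modified={none} staged={none}
After op 2 (modify b.txt): modified={b.txt} staged={none}
After op 3 (modify c.txt): modified={b.txt, c.txt} staged={none}
After op 4 (modify a.txt): modified={a.txt, b.txt, c.txt} staged={none}
After op 5 (git commit): modified={a.txt, b.txt, c.txt} staged={none}
After op 6 (git add b.txt): modified={a.txt, c.txt} staged={b.txt}
After op 7 (modify b.txt): modified={a.txt, b.txt, c.txt} staged={b.txt}
After op 8 (git add a.txt): modified={b.txt, c.txt} staged={a.txt, b.txt}
After op 9 (git commit): modified={b.txt, c.txt} staged={none}
After op 10 (git add c.txt): modified={b.txt} staged={c.txt}
After op 11 (modify b.txt): modified={b.txt} staged={c.txt}
After op 12 (modify a.txt): modified={a.txt, b.txt} staged={c.txt}
After op 13 (git reset c.txt): modified={a.txt, b.txt, c.txt} staged={none}
After op 14 (git add c.txt): modified={a.txt, b.txt} staged={c.txt}
After op 15 (git add b.txt): modified={a.txt} staged={b.txt, c.txt}

Answer: a.txt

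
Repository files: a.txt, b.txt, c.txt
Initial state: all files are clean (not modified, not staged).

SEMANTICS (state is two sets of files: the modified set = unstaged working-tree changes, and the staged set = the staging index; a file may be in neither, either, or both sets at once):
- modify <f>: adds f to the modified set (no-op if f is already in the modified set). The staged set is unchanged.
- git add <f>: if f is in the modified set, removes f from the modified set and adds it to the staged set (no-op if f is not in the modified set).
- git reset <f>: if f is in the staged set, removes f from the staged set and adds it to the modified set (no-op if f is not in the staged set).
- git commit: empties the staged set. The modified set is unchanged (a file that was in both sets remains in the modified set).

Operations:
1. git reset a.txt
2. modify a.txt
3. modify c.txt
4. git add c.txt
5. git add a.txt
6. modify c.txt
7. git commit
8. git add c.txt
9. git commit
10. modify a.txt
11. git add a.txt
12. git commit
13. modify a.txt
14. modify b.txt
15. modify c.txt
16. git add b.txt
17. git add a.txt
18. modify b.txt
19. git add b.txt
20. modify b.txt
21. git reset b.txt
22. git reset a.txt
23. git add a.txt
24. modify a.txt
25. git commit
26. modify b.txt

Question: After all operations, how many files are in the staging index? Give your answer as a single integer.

After op 1 (git reset a.txt): modified={none} staged={none}
After op 2 (modify a.txt): modified={a.txt} staged={none}
After op 3 (modify c.txt): modified={a.txt, c.txt} staged={none}
After op 4 (git add c.txt): modified={a.txt} staged={c.txt}
After op 5 (git add a.txt): modified={none} staged={a.txt, c.txt}
After op 6 (modify c.txt): modified={c.txt} staged={a.txt, c.txt}
After op 7 (git commit): modified={c.txt} staged={none}
After op 8 (git add c.txt): modified={none} staged={c.txt}
After op 9 (git commit): modified={none} staged={none}
After op 10 (modify a.txt): modified={a.txt} staged={none}
After op 11 (git add a.txt): modified={none} staged={a.txt}
After op 12 (git commit): modified={none} staged={none}
After op 13 (modify a.txt): modified={a.txt} staged={none}
After op 14 (modify b.txt): modified={a.txt, b.txt} staged={none}
After op 15 (modify c.txt): modified={a.txt, b.txt, c.txt} staged={none}
After op 16 (git add b.txt): modified={a.txt, c.txt} staged={b.txt}
After op 17 (git add a.txt): modified={c.txt} staged={a.txt, b.txt}
After op 18 (modify b.txt): modified={b.txt, c.txt} staged={a.txt, b.txt}
After op 19 (git add b.txt): modified={c.txt} staged={a.txt, b.txt}
After op 20 (modify b.txt): modified={b.txt, c.txt} staged={a.txt, b.txt}
After op 21 (git reset b.txt): modified={b.txt, c.txt} staged={a.txt}
After op 22 (git reset a.txt): modified={a.txt, b.txt, c.txt} staged={none}
After op 23 (git add a.txt): modified={b.txt, c.txt} staged={a.txt}
After op 24 (modify a.txt): modified={a.txt, b.txt, c.txt} staged={a.txt}
After op 25 (git commit): modified={a.txt, b.txt, c.txt} staged={none}
After op 26 (modify b.txt): modified={a.txt, b.txt, c.txt} staged={none}
Final staged set: {none} -> count=0

Answer: 0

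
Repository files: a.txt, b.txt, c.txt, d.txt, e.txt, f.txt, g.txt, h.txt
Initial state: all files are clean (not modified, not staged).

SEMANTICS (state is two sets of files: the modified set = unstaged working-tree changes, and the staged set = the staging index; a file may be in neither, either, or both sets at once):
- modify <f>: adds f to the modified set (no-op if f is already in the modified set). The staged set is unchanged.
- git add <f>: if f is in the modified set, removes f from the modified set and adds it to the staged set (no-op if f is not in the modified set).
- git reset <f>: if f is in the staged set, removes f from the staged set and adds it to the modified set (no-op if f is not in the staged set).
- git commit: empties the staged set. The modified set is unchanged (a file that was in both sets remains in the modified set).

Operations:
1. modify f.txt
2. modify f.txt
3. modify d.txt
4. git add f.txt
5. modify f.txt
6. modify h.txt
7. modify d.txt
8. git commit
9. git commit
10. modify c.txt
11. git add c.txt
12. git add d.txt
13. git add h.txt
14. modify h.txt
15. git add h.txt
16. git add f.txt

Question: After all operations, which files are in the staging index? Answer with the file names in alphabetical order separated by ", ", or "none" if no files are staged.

After op 1 (modify f.txt): modified={f.txt} staged={none}
After op 2 (modify f.txt): modified={f.txt} staged={none}
After op 3 (modify d.txt): modified={d.txt, f.txt} staged={none}
After op 4 (git add f.txt): modified={d.txt} staged={f.txt}
After op 5 (modify f.txt): modified={d.txt, f.txt} staged={f.txt}
After op 6 (modify h.txt): modified={d.txt, f.txt, h.txt} staged={f.txt}
After op 7 (modify d.txt): modified={d.txt, f.txt, h.txt} staged={f.txt}
After op 8 (git commit): modified={d.txt, f.txt, h.txt} staged={none}
After op 9 (git commit): modified={d.txt, f.txt, h.txt} staged={none}
After op 10 (modify c.txt): modified={c.txt, d.txt, f.txt, h.txt} staged={none}
After op 11 (git add c.txt): modified={d.txt, f.txt, h.txt} staged={c.txt}
After op 12 (git add d.txt): modified={f.txt, h.txt} staged={c.txt, d.txt}
After op 13 (git add h.txt): modified={f.txt} staged={c.txt, d.txt, h.txt}
After op 14 (modify h.txt): modified={f.txt, h.txt} staged={c.txt, d.txt, h.txt}
After op 15 (git add h.txt): modified={f.txt} staged={c.txt, d.txt, h.txt}
After op 16 (git add f.txt): modified={none} staged={c.txt, d.txt, f.txt, h.txt}

Answer: c.txt, d.txt, f.txt, h.txt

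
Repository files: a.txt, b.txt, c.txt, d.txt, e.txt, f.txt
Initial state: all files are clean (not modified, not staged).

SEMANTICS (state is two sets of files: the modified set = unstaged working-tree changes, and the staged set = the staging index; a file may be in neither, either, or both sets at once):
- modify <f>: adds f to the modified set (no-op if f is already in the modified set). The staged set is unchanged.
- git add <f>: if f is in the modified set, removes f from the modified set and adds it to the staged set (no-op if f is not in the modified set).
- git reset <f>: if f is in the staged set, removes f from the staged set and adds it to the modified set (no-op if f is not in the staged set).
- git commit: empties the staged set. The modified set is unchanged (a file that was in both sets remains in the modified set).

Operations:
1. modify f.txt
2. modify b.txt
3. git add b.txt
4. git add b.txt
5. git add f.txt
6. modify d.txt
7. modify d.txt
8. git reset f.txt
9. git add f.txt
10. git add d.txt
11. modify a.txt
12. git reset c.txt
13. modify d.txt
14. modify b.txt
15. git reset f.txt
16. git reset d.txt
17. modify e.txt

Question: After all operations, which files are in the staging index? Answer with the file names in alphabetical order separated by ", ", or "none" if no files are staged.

Answer: b.txt

Derivation:
After op 1 (modify f.txt): modified={f.txt} staged={none}
After op 2 (modify b.txt): modified={b.txt, f.txt} staged={none}
After op 3 (git add b.txt): modified={f.txt} staged={b.txt}
After op 4 (git add b.txt): modified={f.txt} staged={b.txt}
After op 5 (git add f.txt): modified={none} staged={b.txt, f.txt}
After op 6 (modify d.txt): modified={d.txt} staged={b.txt, f.txt}
After op 7 (modify d.txt): modified={d.txt} staged={b.txt, f.txt}
After op 8 (git reset f.txt): modified={d.txt, f.txt} staged={b.txt}
After op 9 (git add f.txt): modified={d.txt} staged={b.txt, f.txt}
After op 10 (git add d.txt): modified={none} staged={b.txt, d.txt, f.txt}
After op 11 (modify a.txt): modified={a.txt} staged={b.txt, d.txt, f.txt}
After op 12 (git reset c.txt): modified={a.txt} staged={b.txt, d.txt, f.txt}
After op 13 (modify d.txt): modified={a.txt, d.txt} staged={b.txt, d.txt, f.txt}
After op 14 (modify b.txt): modified={a.txt, b.txt, d.txt} staged={b.txt, d.txt, f.txt}
After op 15 (git reset f.txt): modified={a.txt, b.txt, d.txt, f.txt} staged={b.txt, d.txt}
After op 16 (git reset d.txt): modified={a.txt, b.txt, d.txt, f.txt} staged={b.txt}
After op 17 (modify e.txt): modified={a.txt, b.txt, d.txt, e.txt, f.txt} staged={b.txt}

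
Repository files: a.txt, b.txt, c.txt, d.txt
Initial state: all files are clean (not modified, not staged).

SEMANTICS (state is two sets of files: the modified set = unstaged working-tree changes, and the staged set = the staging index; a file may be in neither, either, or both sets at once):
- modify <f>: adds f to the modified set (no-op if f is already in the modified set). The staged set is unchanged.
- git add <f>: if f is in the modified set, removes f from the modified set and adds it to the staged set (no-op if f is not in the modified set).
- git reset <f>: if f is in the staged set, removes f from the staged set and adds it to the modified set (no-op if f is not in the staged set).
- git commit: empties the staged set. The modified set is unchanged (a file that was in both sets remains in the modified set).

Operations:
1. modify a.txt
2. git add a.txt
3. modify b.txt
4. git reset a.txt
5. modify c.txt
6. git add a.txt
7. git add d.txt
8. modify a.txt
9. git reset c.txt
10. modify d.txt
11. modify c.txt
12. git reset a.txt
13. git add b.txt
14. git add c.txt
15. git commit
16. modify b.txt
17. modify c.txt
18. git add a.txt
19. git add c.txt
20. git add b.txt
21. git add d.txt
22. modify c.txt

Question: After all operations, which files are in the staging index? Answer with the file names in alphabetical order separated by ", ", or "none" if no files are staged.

Answer: a.txt, b.txt, c.txt, d.txt

Derivation:
After op 1 (modify a.txt): modified={a.txt} staged={none}
After op 2 (git add a.txt): modified={none} staged={a.txt}
After op 3 (modify b.txt): modified={b.txt} staged={a.txt}
After op 4 (git reset a.txt): modified={a.txt, b.txt} staged={none}
After op 5 (modify c.txt): modified={a.txt, b.txt, c.txt} staged={none}
After op 6 (git add a.txt): modified={b.txt, c.txt} staged={a.txt}
After op 7 (git add d.txt): modified={b.txt, c.txt} staged={a.txt}
After op 8 (modify a.txt): modified={a.txt, b.txt, c.txt} staged={a.txt}
After op 9 (git reset c.txt): modified={a.txt, b.txt, c.txt} staged={a.txt}
After op 10 (modify d.txt): modified={a.txt, b.txt, c.txt, d.txt} staged={a.txt}
After op 11 (modify c.txt): modified={a.txt, b.txt, c.txt, d.txt} staged={a.txt}
After op 12 (git reset a.txt): modified={a.txt, b.txt, c.txt, d.txt} staged={none}
After op 13 (git add b.txt): modified={a.txt, c.txt, d.txt} staged={b.txt}
After op 14 (git add c.txt): modified={a.txt, d.txt} staged={b.txt, c.txt}
After op 15 (git commit): modified={a.txt, d.txt} staged={none}
After op 16 (modify b.txt): modified={a.txt, b.txt, d.txt} staged={none}
After op 17 (modify c.txt): modified={a.txt, b.txt, c.txt, d.txt} staged={none}
After op 18 (git add a.txt): modified={b.txt, c.txt, d.txt} staged={a.txt}
After op 19 (git add c.txt): modified={b.txt, d.txt} staged={a.txt, c.txt}
After op 20 (git add b.txt): modified={d.txt} staged={a.txt, b.txt, c.txt}
After op 21 (git add d.txt): modified={none} staged={a.txt, b.txt, c.txt, d.txt}
After op 22 (modify c.txt): modified={c.txt} staged={a.txt, b.txt, c.txt, d.txt}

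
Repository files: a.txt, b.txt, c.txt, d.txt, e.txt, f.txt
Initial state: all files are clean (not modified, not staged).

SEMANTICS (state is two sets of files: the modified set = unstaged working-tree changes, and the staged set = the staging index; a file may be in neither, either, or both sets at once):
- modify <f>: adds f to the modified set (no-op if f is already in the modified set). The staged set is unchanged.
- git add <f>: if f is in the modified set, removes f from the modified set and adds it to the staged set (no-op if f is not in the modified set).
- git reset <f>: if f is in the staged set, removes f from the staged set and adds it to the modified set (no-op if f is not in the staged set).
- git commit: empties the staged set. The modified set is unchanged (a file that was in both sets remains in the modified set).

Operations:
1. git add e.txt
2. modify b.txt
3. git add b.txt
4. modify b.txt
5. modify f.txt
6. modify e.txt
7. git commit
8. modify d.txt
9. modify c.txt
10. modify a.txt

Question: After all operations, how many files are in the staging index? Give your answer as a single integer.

Answer: 0

Derivation:
After op 1 (git add e.txt): modified={none} staged={none}
After op 2 (modify b.txt): modified={b.txt} staged={none}
After op 3 (git add b.txt): modified={none} staged={b.txt}
After op 4 (modify b.txt): modified={b.txt} staged={b.txt}
After op 5 (modify f.txt): modified={b.txt, f.txt} staged={b.txt}
After op 6 (modify e.txt): modified={b.txt, e.txt, f.txt} staged={b.txt}
After op 7 (git commit): modified={b.txt, e.txt, f.txt} staged={none}
After op 8 (modify d.txt): modified={b.txt, d.txt, e.txt, f.txt} staged={none}
After op 9 (modify c.txt): modified={b.txt, c.txt, d.txt, e.txt, f.txt} staged={none}
After op 10 (modify a.txt): modified={a.txt, b.txt, c.txt, d.txt, e.txt, f.txt} staged={none}
Final staged set: {none} -> count=0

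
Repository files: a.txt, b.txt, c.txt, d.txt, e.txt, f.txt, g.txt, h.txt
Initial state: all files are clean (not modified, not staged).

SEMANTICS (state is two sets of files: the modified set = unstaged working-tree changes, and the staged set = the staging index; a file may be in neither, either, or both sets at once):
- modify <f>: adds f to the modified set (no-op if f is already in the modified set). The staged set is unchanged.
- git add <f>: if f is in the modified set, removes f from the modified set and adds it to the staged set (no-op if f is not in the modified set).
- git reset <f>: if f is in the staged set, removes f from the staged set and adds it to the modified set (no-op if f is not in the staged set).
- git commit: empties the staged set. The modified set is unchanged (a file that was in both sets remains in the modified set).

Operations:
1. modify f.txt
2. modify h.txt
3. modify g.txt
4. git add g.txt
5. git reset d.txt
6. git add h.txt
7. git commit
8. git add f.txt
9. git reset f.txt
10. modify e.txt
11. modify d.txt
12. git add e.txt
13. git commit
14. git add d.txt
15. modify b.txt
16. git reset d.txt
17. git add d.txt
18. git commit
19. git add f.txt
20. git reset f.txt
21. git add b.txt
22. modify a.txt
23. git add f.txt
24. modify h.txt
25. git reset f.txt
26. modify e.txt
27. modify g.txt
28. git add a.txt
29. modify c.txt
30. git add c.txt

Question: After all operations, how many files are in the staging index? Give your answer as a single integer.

After op 1 (modify f.txt): modified={f.txt} staged={none}
After op 2 (modify h.txt): modified={f.txt, h.txt} staged={none}
After op 3 (modify g.txt): modified={f.txt, g.txt, h.txt} staged={none}
After op 4 (git add g.txt): modified={f.txt, h.txt} staged={g.txt}
After op 5 (git reset d.txt): modified={f.txt, h.txt} staged={g.txt}
After op 6 (git add h.txt): modified={f.txt} staged={g.txt, h.txt}
After op 7 (git commit): modified={f.txt} staged={none}
After op 8 (git add f.txt): modified={none} staged={f.txt}
After op 9 (git reset f.txt): modified={f.txt} staged={none}
After op 10 (modify e.txt): modified={e.txt, f.txt} staged={none}
After op 11 (modify d.txt): modified={d.txt, e.txt, f.txt} staged={none}
After op 12 (git add e.txt): modified={d.txt, f.txt} staged={e.txt}
After op 13 (git commit): modified={d.txt, f.txt} staged={none}
After op 14 (git add d.txt): modified={f.txt} staged={d.txt}
After op 15 (modify b.txt): modified={b.txt, f.txt} staged={d.txt}
After op 16 (git reset d.txt): modified={b.txt, d.txt, f.txt} staged={none}
After op 17 (git add d.txt): modified={b.txt, f.txt} staged={d.txt}
After op 18 (git commit): modified={b.txt, f.txt} staged={none}
After op 19 (git add f.txt): modified={b.txt} staged={f.txt}
After op 20 (git reset f.txt): modified={b.txt, f.txt} staged={none}
After op 21 (git add b.txt): modified={f.txt} staged={b.txt}
After op 22 (modify a.txt): modified={a.txt, f.txt} staged={b.txt}
After op 23 (git add f.txt): modified={a.txt} staged={b.txt, f.txt}
After op 24 (modify h.txt): modified={a.txt, h.txt} staged={b.txt, f.txt}
After op 25 (git reset f.txt): modified={a.txt, f.txt, h.txt} staged={b.txt}
After op 26 (modify e.txt): modified={a.txt, e.txt, f.txt, h.txt} staged={b.txt}
After op 27 (modify g.txt): modified={a.txt, e.txt, f.txt, g.txt, h.txt} staged={b.txt}
After op 28 (git add a.txt): modified={e.txt, f.txt, g.txt, h.txt} staged={a.txt, b.txt}
After op 29 (modify c.txt): modified={c.txt, e.txt, f.txt, g.txt, h.txt} staged={a.txt, b.txt}
After op 30 (git add c.txt): modified={e.txt, f.txt, g.txt, h.txt} staged={a.txt, b.txt, c.txt}
Final staged set: {a.txt, b.txt, c.txt} -> count=3

Answer: 3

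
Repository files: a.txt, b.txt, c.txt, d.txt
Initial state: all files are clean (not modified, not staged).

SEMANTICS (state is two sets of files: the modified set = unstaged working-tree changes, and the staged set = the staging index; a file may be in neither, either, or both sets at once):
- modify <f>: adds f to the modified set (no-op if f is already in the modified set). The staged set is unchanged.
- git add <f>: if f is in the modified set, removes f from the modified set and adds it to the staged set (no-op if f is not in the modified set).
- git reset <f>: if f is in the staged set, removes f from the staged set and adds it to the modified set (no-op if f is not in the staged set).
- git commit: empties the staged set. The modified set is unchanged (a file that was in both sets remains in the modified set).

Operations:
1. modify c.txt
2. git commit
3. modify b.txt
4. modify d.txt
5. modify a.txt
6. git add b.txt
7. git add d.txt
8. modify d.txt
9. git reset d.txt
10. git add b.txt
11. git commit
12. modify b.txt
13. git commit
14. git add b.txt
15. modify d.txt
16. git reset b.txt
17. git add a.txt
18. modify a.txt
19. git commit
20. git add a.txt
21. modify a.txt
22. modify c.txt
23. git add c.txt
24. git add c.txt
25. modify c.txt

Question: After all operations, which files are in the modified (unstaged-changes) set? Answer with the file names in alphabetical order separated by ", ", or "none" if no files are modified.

Answer: a.txt, b.txt, c.txt, d.txt

Derivation:
After op 1 (modify c.txt): modified={c.txt} staged={none}
After op 2 (git commit): modified={c.txt} staged={none}
After op 3 (modify b.txt): modified={b.txt, c.txt} staged={none}
After op 4 (modify d.txt): modified={b.txt, c.txt, d.txt} staged={none}
After op 5 (modify a.txt): modified={a.txt, b.txt, c.txt, d.txt} staged={none}
After op 6 (git add b.txt): modified={a.txt, c.txt, d.txt} staged={b.txt}
After op 7 (git add d.txt): modified={a.txt, c.txt} staged={b.txt, d.txt}
After op 8 (modify d.txt): modified={a.txt, c.txt, d.txt} staged={b.txt, d.txt}
After op 9 (git reset d.txt): modified={a.txt, c.txt, d.txt} staged={b.txt}
After op 10 (git add b.txt): modified={a.txt, c.txt, d.txt} staged={b.txt}
After op 11 (git commit): modified={a.txt, c.txt, d.txt} staged={none}
After op 12 (modify b.txt): modified={a.txt, b.txt, c.txt, d.txt} staged={none}
After op 13 (git commit): modified={a.txt, b.txt, c.txt, d.txt} staged={none}
After op 14 (git add b.txt): modified={a.txt, c.txt, d.txt} staged={b.txt}
After op 15 (modify d.txt): modified={a.txt, c.txt, d.txt} staged={b.txt}
After op 16 (git reset b.txt): modified={a.txt, b.txt, c.txt, d.txt} staged={none}
After op 17 (git add a.txt): modified={b.txt, c.txt, d.txt} staged={a.txt}
After op 18 (modify a.txt): modified={a.txt, b.txt, c.txt, d.txt} staged={a.txt}
After op 19 (git commit): modified={a.txt, b.txt, c.txt, d.txt} staged={none}
After op 20 (git add a.txt): modified={b.txt, c.txt, d.txt} staged={a.txt}
After op 21 (modify a.txt): modified={a.txt, b.txt, c.txt, d.txt} staged={a.txt}
After op 22 (modify c.txt): modified={a.txt, b.txt, c.txt, d.txt} staged={a.txt}
After op 23 (git add c.txt): modified={a.txt, b.txt, d.txt} staged={a.txt, c.txt}
After op 24 (git add c.txt): modified={a.txt, b.txt, d.txt} staged={a.txt, c.txt}
After op 25 (modify c.txt): modified={a.txt, b.txt, c.txt, d.txt} staged={a.txt, c.txt}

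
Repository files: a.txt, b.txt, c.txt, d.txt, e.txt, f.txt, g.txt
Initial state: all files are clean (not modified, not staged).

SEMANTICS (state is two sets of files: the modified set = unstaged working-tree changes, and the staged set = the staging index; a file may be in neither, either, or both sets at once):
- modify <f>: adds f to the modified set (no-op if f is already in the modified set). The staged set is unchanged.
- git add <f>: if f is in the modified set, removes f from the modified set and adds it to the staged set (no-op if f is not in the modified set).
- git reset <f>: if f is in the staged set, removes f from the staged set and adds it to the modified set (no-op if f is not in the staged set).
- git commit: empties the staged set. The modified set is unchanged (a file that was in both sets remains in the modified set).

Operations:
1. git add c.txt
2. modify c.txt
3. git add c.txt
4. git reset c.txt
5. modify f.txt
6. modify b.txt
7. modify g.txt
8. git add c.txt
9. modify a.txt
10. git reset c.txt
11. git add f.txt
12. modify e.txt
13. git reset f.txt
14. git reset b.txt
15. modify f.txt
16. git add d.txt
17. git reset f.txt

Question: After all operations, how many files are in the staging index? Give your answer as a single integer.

After op 1 (git add c.txt): modified={none} staged={none}
After op 2 (modify c.txt): modified={c.txt} staged={none}
After op 3 (git add c.txt): modified={none} staged={c.txt}
After op 4 (git reset c.txt): modified={c.txt} staged={none}
After op 5 (modify f.txt): modified={c.txt, f.txt} staged={none}
After op 6 (modify b.txt): modified={b.txt, c.txt, f.txt} staged={none}
After op 7 (modify g.txt): modified={b.txt, c.txt, f.txt, g.txt} staged={none}
After op 8 (git add c.txt): modified={b.txt, f.txt, g.txt} staged={c.txt}
After op 9 (modify a.txt): modified={a.txt, b.txt, f.txt, g.txt} staged={c.txt}
After op 10 (git reset c.txt): modified={a.txt, b.txt, c.txt, f.txt, g.txt} staged={none}
After op 11 (git add f.txt): modified={a.txt, b.txt, c.txt, g.txt} staged={f.txt}
After op 12 (modify e.txt): modified={a.txt, b.txt, c.txt, e.txt, g.txt} staged={f.txt}
After op 13 (git reset f.txt): modified={a.txt, b.txt, c.txt, e.txt, f.txt, g.txt} staged={none}
After op 14 (git reset b.txt): modified={a.txt, b.txt, c.txt, e.txt, f.txt, g.txt} staged={none}
After op 15 (modify f.txt): modified={a.txt, b.txt, c.txt, e.txt, f.txt, g.txt} staged={none}
After op 16 (git add d.txt): modified={a.txt, b.txt, c.txt, e.txt, f.txt, g.txt} staged={none}
After op 17 (git reset f.txt): modified={a.txt, b.txt, c.txt, e.txt, f.txt, g.txt} staged={none}
Final staged set: {none} -> count=0

Answer: 0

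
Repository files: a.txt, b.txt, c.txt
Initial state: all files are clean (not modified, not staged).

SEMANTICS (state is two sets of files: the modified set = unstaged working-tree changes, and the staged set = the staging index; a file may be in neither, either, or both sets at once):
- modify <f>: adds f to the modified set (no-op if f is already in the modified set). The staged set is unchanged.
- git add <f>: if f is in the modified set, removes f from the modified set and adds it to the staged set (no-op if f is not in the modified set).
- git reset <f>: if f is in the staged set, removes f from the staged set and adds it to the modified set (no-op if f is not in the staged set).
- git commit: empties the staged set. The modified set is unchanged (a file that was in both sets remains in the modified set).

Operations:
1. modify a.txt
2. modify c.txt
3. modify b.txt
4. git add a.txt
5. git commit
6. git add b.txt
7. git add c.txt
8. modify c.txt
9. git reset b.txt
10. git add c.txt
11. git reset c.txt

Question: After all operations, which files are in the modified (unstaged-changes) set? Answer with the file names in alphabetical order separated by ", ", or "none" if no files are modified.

After op 1 (modify a.txt): modified={a.txt} staged={none}
After op 2 (modify c.txt): modified={a.txt, c.txt} staged={none}
After op 3 (modify b.txt): modified={a.txt, b.txt, c.txt} staged={none}
After op 4 (git add a.txt): modified={b.txt, c.txt} staged={a.txt}
After op 5 (git commit): modified={b.txt, c.txt} staged={none}
After op 6 (git add b.txt): modified={c.txt} staged={b.txt}
After op 7 (git add c.txt): modified={none} staged={b.txt, c.txt}
After op 8 (modify c.txt): modified={c.txt} staged={b.txt, c.txt}
After op 9 (git reset b.txt): modified={b.txt, c.txt} staged={c.txt}
After op 10 (git add c.txt): modified={b.txt} staged={c.txt}
After op 11 (git reset c.txt): modified={b.txt, c.txt} staged={none}

Answer: b.txt, c.txt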